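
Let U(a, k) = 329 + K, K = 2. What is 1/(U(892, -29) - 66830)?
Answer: -1/66499 ≈ -1.5038e-5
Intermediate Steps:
U(a, k) = 331 (U(a, k) = 329 + 2 = 331)
1/(U(892, -29) - 66830) = 1/(331 - 66830) = 1/(-66499) = -1/66499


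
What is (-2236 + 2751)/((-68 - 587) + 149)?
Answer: -515/506 ≈ -1.0178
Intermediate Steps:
(-2236 + 2751)/((-68 - 587) + 149) = 515/(-655 + 149) = 515/(-506) = 515*(-1/506) = -515/506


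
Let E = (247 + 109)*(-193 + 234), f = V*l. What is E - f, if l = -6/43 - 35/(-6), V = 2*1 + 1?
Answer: 1253787/86 ≈ 14579.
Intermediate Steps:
V = 3 (V = 2 + 1 = 3)
l = 1469/258 (l = -6*1/43 - 35*(-⅙) = -6/43 + 35/6 = 1469/258 ≈ 5.6938)
f = 1469/86 (f = 3*(1469/258) = 1469/86 ≈ 17.081)
E = 14596 (E = 356*41 = 14596)
E - f = 14596 - 1*1469/86 = 14596 - 1469/86 = 1253787/86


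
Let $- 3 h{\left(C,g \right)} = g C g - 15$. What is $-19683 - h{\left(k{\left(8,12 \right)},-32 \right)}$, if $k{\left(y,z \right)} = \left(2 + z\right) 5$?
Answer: $\frac{12616}{3} \approx 4205.3$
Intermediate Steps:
$k{\left(y,z \right)} = 10 + 5 z$
$h{\left(C,g \right)} = 5 - \frac{C g^{2}}{3}$ ($h{\left(C,g \right)} = - \frac{g C g - 15}{3} = - \frac{C g g - 15}{3} = - \frac{C g^{2} - 15}{3} = - \frac{-15 + C g^{2}}{3} = 5 - \frac{C g^{2}}{3}$)
$-19683 - h{\left(k{\left(8,12 \right)},-32 \right)} = -19683 - \left(5 - \frac{\left(10 + 5 \cdot 12\right) \left(-32\right)^{2}}{3}\right) = -19683 - \left(5 - \frac{1}{3} \left(10 + 60\right) 1024\right) = -19683 - \left(5 - \frac{70}{3} \cdot 1024\right) = -19683 - \left(5 - \frac{71680}{3}\right) = -19683 - - \frac{71665}{3} = -19683 + \frac{71665}{3} = \frac{12616}{3}$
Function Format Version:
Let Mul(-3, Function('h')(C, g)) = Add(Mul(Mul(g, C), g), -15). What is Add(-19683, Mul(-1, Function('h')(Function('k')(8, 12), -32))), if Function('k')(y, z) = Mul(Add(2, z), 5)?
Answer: Rational(12616, 3) ≈ 4205.3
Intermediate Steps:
Function('k')(y, z) = Add(10, Mul(5, z))
Function('h')(C, g) = Add(5, Mul(Rational(-1, 3), C, Pow(g, 2))) (Function('h')(C, g) = Mul(Rational(-1, 3), Add(Mul(Mul(g, C), g), -15)) = Mul(Rational(-1, 3), Add(Mul(Mul(C, g), g), -15)) = Mul(Rational(-1, 3), Add(Mul(C, Pow(g, 2)), -15)) = Mul(Rational(-1, 3), Add(-15, Mul(C, Pow(g, 2)))) = Add(5, Mul(Rational(-1, 3), C, Pow(g, 2))))
Add(-19683, Mul(-1, Function('h')(Function('k')(8, 12), -32))) = Add(-19683, Mul(-1, Add(5, Mul(Rational(-1, 3), Add(10, Mul(5, 12)), Pow(-32, 2))))) = Add(-19683, Mul(-1, Add(5, Mul(Rational(-1, 3), Add(10, 60), 1024)))) = Add(-19683, Mul(-1, Add(5, Mul(Rational(-1, 3), 70, 1024)))) = Add(-19683, Mul(-1, Add(5, Rational(-71680, 3)))) = Add(-19683, Mul(-1, Rational(-71665, 3))) = Add(-19683, Rational(71665, 3)) = Rational(12616, 3)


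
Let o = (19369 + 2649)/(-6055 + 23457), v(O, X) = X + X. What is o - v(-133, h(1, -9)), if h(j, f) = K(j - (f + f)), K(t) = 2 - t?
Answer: 306843/8701 ≈ 35.265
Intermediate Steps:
h(j, f) = 2 - j + 2*f (h(j, f) = 2 - (j - (f + f)) = 2 - (j - 2*f) = 2 + (-j + 2*f) = 2 - j + 2*f)
v(O, X) = 2*X
o = 11009/8701 (o = 22018/17402 = 22018*(1/17402) = 11009/8701 ≈ 1.2653)
o - v(-133, h(1, -9)) = 11009/8701 - 2*(2 - 1*1 + 2*(-9)) = 11009/8701 - 2*(2 - 1 - 18) = 11009/8701 - 2*(-17) = 11009/8701 - 1*(-34) = 11009/8701 + 34 = 306843/8701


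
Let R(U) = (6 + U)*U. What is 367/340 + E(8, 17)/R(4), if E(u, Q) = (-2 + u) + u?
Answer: 243/170 ≈ 1.4294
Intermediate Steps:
E(u, Q) = -2 + 2*u
R(U) = U*(6 + U)
367/340 + E(8, 17)/R(4) = 367/340 + (-2 + 2*8)/((4*(6 + 4))) = 367*(1/340) + (-2 + 16)/((4*10)) = 367/340 + 14/40 = 367/340 + 14*(1/40) = 367/340 + 7/20 = 243/170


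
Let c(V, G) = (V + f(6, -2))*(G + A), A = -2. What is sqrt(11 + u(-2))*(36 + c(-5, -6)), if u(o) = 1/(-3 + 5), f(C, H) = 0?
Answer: 38*sqrt(46) ≈ 257.73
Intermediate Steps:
u(o) = 1/2
c(V, G) = V*(-2 + G) (c(V, G) = (V + 0)*(G - 2) = V*(-2 + G))
sqrt(11 + u(-2))*(36 + c(-5, -6)) = sqrt(11 + 1/2)*(36 - 5*(-2 - 6)) = sqrt(23/2)*(36 - 5*(-8)) = (sqrt(46)/2)*(36 + 40) = (sqrt(46)/2)*76 = 38*sqrt(46)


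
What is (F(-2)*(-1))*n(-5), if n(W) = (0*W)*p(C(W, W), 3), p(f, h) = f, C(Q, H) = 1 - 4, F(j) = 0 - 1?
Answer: 0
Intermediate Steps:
F(j) = -1
C(Q, H) = -3
n(W) = 0 (n(W) = (0*W)*(-3) = 0*(-3) = 0)
(F(-2)*(-1))*n(-5) = -1*(-1)*0 = 1*0 = 0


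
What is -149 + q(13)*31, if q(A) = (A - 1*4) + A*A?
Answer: 5369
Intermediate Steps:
q(A) = -4 + A + A² (q(A) = (A - 4) + A² = (-4 + A) + A² = -4 + A + A²)
-149 + q(13)*31 = -149 + (-4 + 13 + 13²)*31 = -149 + (-4 + 13 + 169)*31 = -149 + 178*31 = -149 + 5518 = 5369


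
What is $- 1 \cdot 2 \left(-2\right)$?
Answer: $4$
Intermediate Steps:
$- 1 \cdot 2 \left(-2\right) = - 2 \left(-2\right) = \left(-1\right) \left(-4\right) = 4$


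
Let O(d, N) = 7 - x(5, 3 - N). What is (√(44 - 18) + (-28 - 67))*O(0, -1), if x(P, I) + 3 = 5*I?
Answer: 950 - 10*√26 ≈ 899.01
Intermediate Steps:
x(P, I) = -3 + 5*I
O(d, N) = -5 + 5*N (O(d, N) = 7 - (-3 + 5*(3 - N)) = 7 - (-3 + (15 - 5*N)) = 7 - (12 - 5*N) = 7 + (-12 + 5*N) = -5 + 5*N)
(√(44 - 18) + (-28 - 67))*O(0, -1) = (√(44 - 18) + (-28 - 67))*(-5 + 5*(-1)) = (√26 - 95)*(-5 - 5) = (-95 + √26)*(-10) = 950 - 10*√26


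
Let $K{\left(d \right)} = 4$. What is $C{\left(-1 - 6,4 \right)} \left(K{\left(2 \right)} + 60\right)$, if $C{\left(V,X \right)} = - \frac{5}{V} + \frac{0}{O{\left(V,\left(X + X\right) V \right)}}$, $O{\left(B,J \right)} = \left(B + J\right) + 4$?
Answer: $\frac{320}{7} \approx 45.714$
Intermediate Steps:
$O{\left(B,J \right)} = 4 + B + J$
$C{\left(V,X \right)} = - \frac{5}{V}$ ($C{\left(V,X \right)} = - \frac{5}{V} + \frac{0}{4 + V + \left(X + X\right) V} = - \frac{5}{V} + \frac{0}{4 + V + 2 X V} = - \frac{5}{V} + \frac{0}{4 + V + 2 V X} = - \frac{5}{V} + 0 = - \frac{5}{V}$)
$C{\left(-1 - 6,4 \right)} \left(K{\left(2 \right)} + 60\right) = - \frac{5}{-1 - 6} \left(4 + 60\right) = - \frac{5}{-1 - 6} \cdot 64 = - \frac{5}{-7} \cdot 64 = \left(-5\right) \left(- \frac{1}{7}\right) 64 = \frac{5}{7} \cdot 64 = \frac{320}{7}$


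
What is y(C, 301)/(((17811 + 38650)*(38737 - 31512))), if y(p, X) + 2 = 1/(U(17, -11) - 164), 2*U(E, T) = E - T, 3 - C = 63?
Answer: -301/61189608750 ≈ -4.9191e-9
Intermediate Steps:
C = -60 (C = 3 - 1*63 = 3 - 63 = -60)
U(E, T) = E/2 - T/2 (U(E, T) = (E - T)/2 = E/2 - T/2)
y(p, X) = -301/150 (y(p, X) = -2 + 1/(((½)*17 - ½*(-11)) - 164) = -2 + 1/((17/2 + 11/2) - 164) = -2 + 1/(14 - 164) = -2 + 1/(-150) = -2 - 1/150 = -301/150)
y(C, 301)/(((17811 + 38650)*(38737 - 31512))) = -301*1/((17811 + 38650)*(38737 - 31512))/150 = -301/(150*(56461*7225)) = -301/150/407930725 = -301/150*1/407930725 = -301/61189608750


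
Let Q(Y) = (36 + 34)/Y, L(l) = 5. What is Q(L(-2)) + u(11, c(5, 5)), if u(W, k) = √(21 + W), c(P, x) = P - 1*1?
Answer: 14 + 4*√2 ≈ 19.657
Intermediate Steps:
Q(Y) = 70/Y
c(P, x) = -1 + P (c(P, x) = P - 1 = -1 + P)
Q(L(-2)) + u(11, c(5, 5)) = 70/5 + √(21 + 11) = 70*(⅕) + √32 = 14 + 4*√2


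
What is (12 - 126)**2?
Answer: 12996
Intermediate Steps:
(12 - 126)**2 = (-114)**2 = 12996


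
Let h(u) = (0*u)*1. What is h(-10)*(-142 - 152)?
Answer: 0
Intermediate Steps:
h(u) = 0 (h(u) = 0*1 = 0)
h(-10)*(-142 - 152) = 0*(-142 - 152) = 0*(-294) = 0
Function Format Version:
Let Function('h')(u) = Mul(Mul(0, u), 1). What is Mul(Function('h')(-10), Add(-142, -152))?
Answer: 0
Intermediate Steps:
Function('h')(u) = 0 (Function('h')(u) = Mul(0, 1) = 0)
Mul(Function('h')(-10), Add(-142, -152)) = Mul(0, Add(-142, -152)) = Mul(0, -294) = 0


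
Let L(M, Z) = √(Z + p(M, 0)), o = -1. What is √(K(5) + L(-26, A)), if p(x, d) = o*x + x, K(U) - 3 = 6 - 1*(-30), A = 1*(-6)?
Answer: √(39 + I*√6) ≈ 6.2481 + 0.19602*I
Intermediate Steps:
A = -6
K(U) = 39 (K(U) = 3 + (6 - 1*(-30)) = 3 + (6 + 30) = 3 + 36 = 39)
p(x, d) = 0 (p(x, d) = -x + x = 0)
L(M, Z) = √Z (L(M, Z) = √(Z + 0) = √Z)
√(K(5) + L(-26, A)) = √(39 + √(-6)) = √(39 + I*√6)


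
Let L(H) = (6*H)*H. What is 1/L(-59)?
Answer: 1/20886 ≈ 4.7879e-5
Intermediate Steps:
L(H) = 6*H²
1/L(-59) = 1/(6*(-59)²) = 1/(6*3481) = 1/20886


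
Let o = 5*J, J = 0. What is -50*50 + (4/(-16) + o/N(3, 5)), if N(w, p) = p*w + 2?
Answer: -10001/4 ≈ -2500.3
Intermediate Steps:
o = 0 (o = 5*0 = 0)
N(w, p) = 2 + p*w
-50*50 + (4/(-16) + o/N(3, 5)) = -50*50 + (4/(-16) + 0/(2 + 5*3)) = -2500 + (4*(-1/16) + 0/(2 + 15)) = -2500 + (-¼ + 0/17) = -2500 + (-¼ + 0*(1/17)) = -2500 + (-¼ + 0) = -2500 - ¼ = -10001/4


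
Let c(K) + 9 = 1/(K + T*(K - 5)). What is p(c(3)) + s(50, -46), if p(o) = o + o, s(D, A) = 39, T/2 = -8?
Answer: 737/35 ≈ 21.057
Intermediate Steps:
T = -16 (T = 2*(-8) = -16)
c(K) = -9 + 1/(80 - 15*K) (c(K) = -9 + 1/(K - 16*(K - 5)) = -9 + 1/(K - 16*(-5 + K)) = -9 + 1/(K + (80 - 16*K)) = -9 + 1/(80 - 15*K))
p(o) = 2*o
p(c(3)) + s(50, -46) = 2*((-719 + 135*3)/(5*(16 - 3*3))) + 39 = 2*((-719 + 405)/(5*(16 - 9))) + 39 = 2*((1/5)*(-314)/7) + 39 = 2*((1/5)*(1/7)*(-314)) + 39 = 2*(-314/35) + 39 = -628/35 + 39 = 737/35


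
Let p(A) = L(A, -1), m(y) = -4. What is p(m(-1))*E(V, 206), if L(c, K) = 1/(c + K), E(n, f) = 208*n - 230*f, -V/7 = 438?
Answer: 685108/5 ≈ 1.3702e+5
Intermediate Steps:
V = -3066 (V = -7*438 = -3066)
E(n, f) = -230*f + 208*n
L(c, K) = 1/(K + c)
p(A) = 1/(-1 + A)
p(m(-1))*E(V, 206) = (-230*206 + 208*(-3066))/(-1 - 4) = (-47380 - 637728)/(-5) = -⅕*(-685108) = 685108/5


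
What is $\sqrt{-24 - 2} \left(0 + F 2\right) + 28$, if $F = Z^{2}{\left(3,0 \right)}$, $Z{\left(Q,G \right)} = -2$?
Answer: $28 + 8 i \sqrt{26} \approx 28.0 + 40.792 i$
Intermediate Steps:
$F = 4$ ($F = \left(-2\right)^{2} = 4$)
$\sqrt{-24 - 2} \left(0 + F 2\right) + 28 = \sqrt{-24 - 2} \left(0 + 4 \cdot 2\right) + 28 = \sqrt{-26} \left(0 + 8\right) + 28 = i \sqrt{26} \cdot 8 + 28 = 8 i \sqrt{26} + 28 = 28 + 8 i \sqrt{26}$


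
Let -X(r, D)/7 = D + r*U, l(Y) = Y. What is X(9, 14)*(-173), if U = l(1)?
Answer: 27853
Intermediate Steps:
U = 1
X(r, D) = -7*D - 7*r (X(r, D) = -7*(D + r*1) = -7*(D + r) = -7*D - 7*r)
X(9, 14)*(-173) = (-7*14 - 7*9)*(-173) = (-98 - 63)*(-173) = -161*(-173) = 27853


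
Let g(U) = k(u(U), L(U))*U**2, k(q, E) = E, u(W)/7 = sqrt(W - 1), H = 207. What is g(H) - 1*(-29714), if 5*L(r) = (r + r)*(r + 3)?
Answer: 745088126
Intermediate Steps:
L(r) = 2*r*(3 + r)/5 (L(r) = ((r + r)*(r + 3))/5 = ((2*r)*(3 + r))/5 = (2*r*(3 + r))/5 = 2*r*(3 + r)/5)
u(W) = 7*sqrt(-1 + W) (u(W) = 7*sqrt(W - 1) = 7*sqrt(-1 + W))
g(U) = 2*U**3*(3 + U)/5 (g(U) = (2*U*(3 + U)/5)*U**2 = 2*U**3*(3 + U)/5)
g(H) - 1*(-29714) = (2/5)*207**3*(3 + 207) - 1*(-29714) = (2/5)*8869743*210 + 29714 = 745058412 + 29714 = 745088126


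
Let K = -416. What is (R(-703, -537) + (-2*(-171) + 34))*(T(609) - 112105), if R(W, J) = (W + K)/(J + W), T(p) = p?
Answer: -6513582383/155 ≈ -4.2023e+7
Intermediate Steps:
R(W, J) = (-416 + W)/(J + W) (R(W, J) = (W - 416)/(J + W) = (-416 + W)/(J + W))
(R(-703, -537) + (-2*(-171) + 34))*(T(609) - 112105) = ((-416 - 703)/(-537 - 703) + (-2*(-171) + 34))*(609 - 112105) = (-1119/(-1240) + (342 + 34))*(-111496) = (-1/1240*(-1119) + 376)*(-111496) = (1119/1240 + 376)*(-111496) = (467359/1240)*(-111496) = -6513582383/155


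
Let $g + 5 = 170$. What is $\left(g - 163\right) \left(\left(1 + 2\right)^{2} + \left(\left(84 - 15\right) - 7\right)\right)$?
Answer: $142$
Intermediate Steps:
$g = 165$ ($g = -5 + 170 = 165$)
$\left(g - 163\right) \left(\left(1 + 2\right)^{2} + \left(\left(84 - 15\right) - 7\right)\right) = \left(165 - 163\right) \left(\left(1 + 2\right)^{2} + \left(\left(84 - 15\right) - 7\right)\right) = 2 \left(3^{2} + \left(69 - 7\right)\right) = 2 \left(9 + 62\right) = 2 \cdot 71 = 142$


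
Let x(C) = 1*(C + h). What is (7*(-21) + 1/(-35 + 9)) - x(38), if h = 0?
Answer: -4811/26 ≈ -185.04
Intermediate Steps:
x(C) = C (x(C) = 1*(C + 0) = 1*C = C)
(7*(-21) + 1/(-35 + 9)) - x(38) = (7*(-21) + 1/(-35 + 9)) - 1*38 = (-147 + 1/(-26)) - 38 = (-147 - 1/26) - 38 = -3823/26 - 38 = -4811/26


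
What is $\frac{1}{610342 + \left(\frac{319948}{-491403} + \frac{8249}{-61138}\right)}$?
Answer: $\frac{2731217874}{1666974832874347} \approx 1.6384 \cdot 10^{-6}$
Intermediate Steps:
$\frac{1}{610342 + \left(\frac{319948}{-491403} + \frac{8249}{-61138}\right)} = \frac{1}{610342 + \left(319948 \left(- \frac{1}{491403}\right) + 8249 \left(- \frac{1}{61138}\right)\right)} = \frac{1}{610342 - \frac{2146778561}{2731217874}} = \frac{1}{\frac{1666974832874347}{2731217874}} = \frac{2731217874}{1666974832874347}$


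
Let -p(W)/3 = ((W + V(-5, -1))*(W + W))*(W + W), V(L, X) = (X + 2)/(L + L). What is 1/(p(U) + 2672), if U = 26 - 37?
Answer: 5/93946 ≈ 5.3222e-5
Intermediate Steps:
V(L, X) = (2 + X)/(2*L) (V(L, X) = (2 + X)/((2*L)) = (2 + X)*(1/(2*L)) = (2 + X)/(2*L))
U = -11
p(W) = -12*W²*(-⅒ + W) (p(W) = -3*(W + (½)*(2 - 1)/(-5))*(W + W)*(W + W) = -3*(W + (½)*(-⅕)*1)*(2*W)*2*W = -3*(W - ⅒)*(2*W)*2*W = -3*(-⅒ + W)*(2*W)*2*W = -3*2*W*(-⅒ + W)*2*W = -12*W²*(-⅒ + W))
1/(p(U) + 2672) = 1/((-11)²*(6/5 - 12*(-11)) + 2672) = 1/(121*(6/5 + 132) + 2672) = 1/(121*(666/5) + 2672) = 1/(80586/5 + 2672) = 1/(93946/5) = 5/93946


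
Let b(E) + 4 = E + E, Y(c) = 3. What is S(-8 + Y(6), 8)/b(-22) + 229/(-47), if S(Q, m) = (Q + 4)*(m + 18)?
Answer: -4885/1128 ≈ -4.3307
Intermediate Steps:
S(Q, m) = (4 + Q)*(18 + m)
b(E) = -4 + 2*E (b(E) = -4 + (E + E) = -4 + 2*E)
S(-8 + Y(6), 8)/b(-22) + 229/(-47) = (72 + 4*8 + 18*(-8 + 3) + (-8 + 3)*8)/(-4 + 2*(-22)) + 229/(-47) = (72 + 32 + 18*(-5) - 5*8)/(-4 - 44) + 229*(-1/47) = (72 + 32 - 90 - 40)/(-48) - 229/47 = -26*(-1/48) - 229/47 = 13/24 - 229/47 = -4885/1128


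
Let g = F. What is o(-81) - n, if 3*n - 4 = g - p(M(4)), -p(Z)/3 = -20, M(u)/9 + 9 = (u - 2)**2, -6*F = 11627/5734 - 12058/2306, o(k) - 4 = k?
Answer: -2321010485/39667812 ≈ -58.511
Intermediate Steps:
o(k) = 4 + k
F = 7054785/13222604 (F = -(11627/5734 - 12058/2306)/6 = -(11627*(1/5734) - 12058*1/2306)/6 = -(11627/5734 - 6029/1153)/6 = -1/6*(-21164355/6611302) = 7054785/13222604 ≈ 0.53354)
M(u) = -81 + 9*(-2 + u)**2 (M(u) = -81 + 9*(u - 2)**2 = -81 + 9*(-2 + u)**2)
p(Z) = 60 (p(Z) = -3*(-20) = 60)
g = 7054785/13222604 ≈ 0.53354
n = -733411039/39667812 (n = 4/3 + (7054785/13222604 - 1*60)/3 = 4/3 + (7054785/13222604 - 60)/3 = 4/3 + (1/3)*(-786301455/13222604) = 4/3 - 262100485/13222604 = -733411039/39667812 ≈ -18.489)
o(-81) - n = (4 - 81) - 1*(-733411039/39667812) = -77 + 733411039/39667812 = -2321010485/39667812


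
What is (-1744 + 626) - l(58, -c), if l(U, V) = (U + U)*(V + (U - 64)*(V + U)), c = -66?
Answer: 77530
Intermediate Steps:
l(U, V) = 2*U*(V + (-64 + U)*(U + V)) (l(U, V) = (2*U)*(V + (-64 + U)*(U + V)) = 2*U*(V + (-64 + U)*(U + V)))
(-1744 + 626) - l(58, -c) = (-1744 + 626) - 2*58*(58² - 64*58 - (-63)*(-66) + 58*(-1*(-66))) = -1118 - 2*58*(3364 - 3712 - 63*66 + 58*66) = -1118 - 2*58*(3364 - 3712 - 4158 + 3828) = -1118 - 2*58*(-678) = -1118 - 1*(-78648) = -1118 + 78648 = 77530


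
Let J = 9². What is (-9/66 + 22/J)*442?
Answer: 53261/891 ≈ 59.777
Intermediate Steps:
J = 81
(-9/66 + 22/J)*442 = (-9/66 + 22/81)*442 = (-9*1/66 + 22*(1/81))*442 = (-3/22 + 22/81)*442 = (241/1782)*442 = 53261/891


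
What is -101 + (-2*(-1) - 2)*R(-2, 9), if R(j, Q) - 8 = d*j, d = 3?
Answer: -101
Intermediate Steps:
R(j, Q) = 8 + 3*j
-101 + (-2*(-1) - 2)*R(-2, 9) = -101 + (-2*(-1) - 2)*(8 + 3*(-2)) = -101 + (2 - 2)*(8 - 6) = -101 + 0*2 = -101 + 0 = -101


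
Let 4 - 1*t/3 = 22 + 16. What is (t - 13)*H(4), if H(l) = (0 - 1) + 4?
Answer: -345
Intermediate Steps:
t = -102 (t = 12 - 3*(22 + 16) = 12 - 3*38 = 12 - 114 = -102)
H(l) = 3 (H(l) = -1 + 4 = 3)
(t - 13)*H(4) = (-102 - 13)*3 = -115*3 = -345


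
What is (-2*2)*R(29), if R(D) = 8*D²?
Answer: -26912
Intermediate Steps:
(-2*2)*R(29) = (-2*2)*(8*29²) = -32*841 = -4*6728 = -26912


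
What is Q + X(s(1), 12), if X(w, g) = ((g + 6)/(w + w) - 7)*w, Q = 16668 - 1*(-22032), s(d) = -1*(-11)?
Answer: 38632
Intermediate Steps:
s(d) = 11
Q = 38700 (Q = 16668 + 22032 = 38700)
X(w, g) = w*(-7 + (6 + g)/(2*w)) (X(w, g) = ((6 + g)/((2*w)) - 7)*w = ((6 + g)*(1/(2*w)) - 7)*w = ((6 + g)/(2*w) - 7)*w = (-7 + (6 + g)/(2*w))*w = w*(-7 + (6 + g)/(2*w)))
Q + X(s(1), 12) = 38700 + (3 + (½)*12 - 7*11) = 38700 + (3 + 6 - 77) = 38700 - 68 = 38632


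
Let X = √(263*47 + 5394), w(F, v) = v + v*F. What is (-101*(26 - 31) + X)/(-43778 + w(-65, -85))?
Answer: -505/38338 - √17755/38338 ≈ -0.016648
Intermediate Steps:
w(F, v) = v + F*v
X = √17755 (X = √(12361 + 5394) = √17755 ≈ 133.25)
(-101*(26 - 31) + X)/(-43778 + w(-65, -85)) = (-101*(26 - 31) + √17755)/(-43778 - 85*(1 - 65)) = (-101*(-5) + √17755)/(-43778 - 85*(-64)) = (505 + √17755)/(-43778 + 5440) = (505 + √17755)/(-38338) = (505 + √17755)*(-1/38338) = -505/38338 - √17755/38338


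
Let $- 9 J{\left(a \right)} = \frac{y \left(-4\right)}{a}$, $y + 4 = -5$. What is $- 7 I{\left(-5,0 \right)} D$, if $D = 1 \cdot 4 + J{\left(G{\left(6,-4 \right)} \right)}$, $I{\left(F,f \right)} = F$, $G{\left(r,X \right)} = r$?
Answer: $\frac{350}{3} \approx 116.67$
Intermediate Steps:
$y = -9$ ($y = -4 - 5 = -9$)
$J{\left(a \right)} = - \frac{4}{a}$ ($J{\left(a \right)} = - \frac{\left(-9\right) \left(-4\right) \frac{1}{a}}{9} = - \frac{36 \frac{1}{a}}{9} = - \frac{4}{a}$)
$D = \frac{10}{3}$ ($D = 1 \cdot 4 - \frac{4}{6} = 4 - \frac{2}{3} = \frac{10}{3} \approx 3.3333$)
$- 7 I{\left(-5,0 \right)} D = \left(-7\right) \left(-5\right) \frac{10}{3} = 35 \cdot \frac{10}{3} = \frac{350}{3}$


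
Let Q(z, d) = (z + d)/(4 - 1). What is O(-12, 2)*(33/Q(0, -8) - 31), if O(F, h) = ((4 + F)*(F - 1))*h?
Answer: -9022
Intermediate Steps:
O(F, h) = h*(-1 + F)*(4 + F) (O(F, h) = ((4 + F)*(-1 + F))*h = ((-1 + F)*(4 + F))*h = h*(-1 + F)*(4 + F))
Q(z, d) = d/3 + z/3 (Q(z, d) = (d + z)/3 = (d + z)*(⅓) = d/3 + z/3)
O(-12, 2)*(33/Q(0, -8) - 31) = (2*(-4 + (-12)² + 3*(-12)))*(33/((⅓)*(-8) + (⅓)*0) - 31) = (2*(-4 + 144 - 36))*(33/(-8/3 + 0) - 31) = (2*104)*(33/(-8/3) - 31) = 208*(33*(-3/8) - 31) = 208*(-99/8 - 31) = 208*(-347/8) = -9022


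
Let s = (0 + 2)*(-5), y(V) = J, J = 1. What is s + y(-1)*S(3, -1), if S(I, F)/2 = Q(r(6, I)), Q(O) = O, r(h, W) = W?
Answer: -4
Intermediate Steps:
S(I, F) = 2*I
y(V) = 1
s = -10 (s = 2*(-5) = -10)
s + y(-1)*S(3, -1) = -10 + 1*(2*3) = -10 + 1*6 = -10 + 6 = -4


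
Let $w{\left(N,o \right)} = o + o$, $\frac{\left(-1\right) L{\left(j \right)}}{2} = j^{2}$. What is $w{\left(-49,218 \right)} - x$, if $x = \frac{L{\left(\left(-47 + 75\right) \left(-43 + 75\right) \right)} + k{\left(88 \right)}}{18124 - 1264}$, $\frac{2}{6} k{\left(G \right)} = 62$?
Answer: $\frac{4478203}{8430} \approx 531.22$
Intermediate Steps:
$k{\left(G \right)} = 186$ ($k{\left(G \right)} = 3 \cdot 62 = 186$)
$L{\left(j \right)} = - 2 j^{2}$
$w{\left(N,o \right)} = 2 o$
$x = - \frac{802723}{8430}$ ($x = \frac{- 2 \left(\left(-47 + 75\right) \left(-43 + 75\right)\right)^{2} + 186}{18124 - 1264} = \frac{- 2 \left(28 \cdot 32\right)^{2} + 186}{16860} = \left(- 2 \cdot 896^{2} + 186\right) \frac{1}{16860} = \left(\left(-2\right) 802816 + 186\right) \frac{1}{16860} = \left(-1605632 + 186\right) \frac{1}{16860} = \left(-1605446\right) \frac{1}{16860} = - \frac{802723}{8430} \approx -95.222$)
$w{\left(-49,218 \right)} - x = 2 \cdot 218 - - \frac{802723}{8430} = 436 + \frac{802723}{8430} = \frac{4478203}{8430}$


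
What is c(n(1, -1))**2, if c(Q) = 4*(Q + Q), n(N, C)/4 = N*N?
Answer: 1024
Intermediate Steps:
n(N, C) = 4*N**2 (n(N, C) = 4*(N*N) = 4*N**2)
c(Q) = 8*Q (c(Q) = 4*(2*Q) = 8*Q)
c(n(1, -1))**2 = (8*(4*1**2))**2 = (8*(4*1))**2 = (8*4)**2 = 32**2 = 1024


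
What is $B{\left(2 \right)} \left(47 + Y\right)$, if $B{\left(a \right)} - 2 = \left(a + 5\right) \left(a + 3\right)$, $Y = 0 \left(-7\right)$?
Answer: $1739$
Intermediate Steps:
$Y = 0$
$B{\left(a \right)} = 2 + \left(3 + a\right) \left(5 + a\right)$ ($B{\left(a \right)} = 2 + \left(a + 5\right) \left(a + 3\right) = 2 + \left(5 + a\right) \left(3 + a\right) = 2 + \left(3 + a\right) \left(5 + a\right)$)
$B{\left(2 \right)} \left(47 + Y\right) = \left(17 + 2^{2} + 8 \cdot 2\right) \left(47 + 0\right) = \left(17 + 4 + 16\right) 47 = 37 \cdot 47 = 1739$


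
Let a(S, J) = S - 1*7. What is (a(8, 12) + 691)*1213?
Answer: 839396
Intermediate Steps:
a(S, J) = -7 + S (a(S, J) = S - 7 = -7 + S)
(a(8, 12) + 691)*1213 = ((-7 + 8) + 691)*1213 = (1 + 691)*1213 = 692*1213 = 839396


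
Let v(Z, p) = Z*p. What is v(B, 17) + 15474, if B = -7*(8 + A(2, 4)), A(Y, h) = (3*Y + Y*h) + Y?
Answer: 12618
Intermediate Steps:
A(Y, h) = 4*Y + Y*h
B = -168 (B = -7*(8 + 2*(4 + 4)) = -7*(8 + 2*8) = -7*(8 + 16) = -7*24 = -168)
v(B, 17) + 15474 = -168*17 + 15474 = -2856 + 15474 = 12618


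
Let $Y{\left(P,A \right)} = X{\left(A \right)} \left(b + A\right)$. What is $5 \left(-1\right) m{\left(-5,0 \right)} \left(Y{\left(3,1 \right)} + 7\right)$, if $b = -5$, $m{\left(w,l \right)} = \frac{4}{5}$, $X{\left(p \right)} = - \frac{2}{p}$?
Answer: $-60$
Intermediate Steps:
$m{\left(w,l \right)} = \frac{4}{5}$ ($m{\left(w,l \right)} = 4 \cdot \frac{1}{5} = \frac{4}{5}$)
$Y{\left(P,A \right)} = - \frac{2 \left(-5 + A\right)}{A}$ ($Y{\left(P,A \right)} = - \frac{2}{A} \left(-5 + A\right) = - \frac{2 \left(-5 + A\right)}{A}$)
$5 \left(-1\right) m{\left(-5,0 \right)} \left(Y{\left(3,1 \right)} + 7\right) = 5 \left(-1\right) \frac{4}{5} \left(\left(-2 + \frac{10}{1}\right) + 7\right) = \left(-5\right) \frac{4}{5} \left(\left(-2 + 10 \cdot 1\right) + 7\right) = - 4 \left(\left(-2 + 10\right) + 7\right) = - 4 \left(8 + 7\right) = \left(-4\right) 15 = -60$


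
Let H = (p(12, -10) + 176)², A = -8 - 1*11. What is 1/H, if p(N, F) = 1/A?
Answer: 361/11175649 ≈ 3.2302e-5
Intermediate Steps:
A = -19 (A = -8 - 11 = -19)
p(N, F) = -1/19 (p(N, F) = 1/(-19) = -1/19)
H = 11175649/361 (H = (-1/19 + 176)² = (3343/19)² = 11175649/361 ≈ 30957.)
1/H = 1/(11175649/361) = 361/11175649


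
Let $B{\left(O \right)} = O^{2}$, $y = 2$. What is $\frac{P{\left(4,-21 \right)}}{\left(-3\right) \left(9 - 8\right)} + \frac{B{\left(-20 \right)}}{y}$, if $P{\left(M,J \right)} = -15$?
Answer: $205$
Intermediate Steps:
$\frac{P{\left(4,-21 \right)}}{\left(-3\right) \left(9 - 8\right)} + \frac{B{\left(-20 \right)}}{y} = - \frac{15}{\left(-3\right) \left(9 - 8\right)} + \frac{\left(-20\right)^{2}}{2} = - \frac{15}{\left(-3\right) 1} + 400 \cdot \frac{1}{2} = - \frac{15}{-3} + 200 = \left(-15\right) \left(- \frac{1}{3}\right) + 200 = 5 + 200 = 205$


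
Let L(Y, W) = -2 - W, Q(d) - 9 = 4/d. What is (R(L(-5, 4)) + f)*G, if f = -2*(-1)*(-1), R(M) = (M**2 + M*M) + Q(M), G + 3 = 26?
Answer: 5405/3 ≈ 1801.7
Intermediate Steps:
Q(d) = 9 + 4/d
G = 23 (G = -3 + 26 = 23)
R(M) = 9 + 2*M**2 + 4/M (R(M) = (M**2 + M*M) + (9 + 4/M) = (M**2 + M**2) + (9 + 4/M) = 2*M**2 + (9 + 4/M) = 9 + 2*M**2 + 4/M)
f = -2 (f = 2*(-1) = -2)
(R(L(-5, 4)) + f)*G = ((9 + 2*(-2 - 1*4)**2 + 4/(-2 - 1*4)) - 2)*23 = ((9 + 2*(-2 - 4)**2 + 4/(-2 - 4)) - 2)*23 = ((9 + 2*(-6)**2 + 4/(-6)) - 2)*23 = ((9 + 2*36 + 4*(-1/6)) - 2)*23 = ((9 + 72 - 2/3) - 2)*23 = (241/3 - 2)*23 = (235/3)*23 = 5405/3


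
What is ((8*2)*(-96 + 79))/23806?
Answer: -136/11903 ≈ -0.011426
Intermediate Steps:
((8*2)*(-96 + 79))/23806 = (16*(-17))*(1/23806) = -272*1/23806 = -136/11903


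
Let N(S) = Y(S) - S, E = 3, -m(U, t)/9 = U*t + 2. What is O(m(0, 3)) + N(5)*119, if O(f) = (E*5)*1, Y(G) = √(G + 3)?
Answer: -580 + 238*√2 ≈ -243.42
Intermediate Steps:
m(U, t) = -18 - 9*U*t (m(U, t) = -9*(U*t + 2) = -9*(2 + U*t) = -18 - 9*U*t)
Y(G) = √(3 + G)
O(f) = 15 (O(f) = (3*5)*1 = 15*1 = 15)
N(S) = √(3 + S) - S
O(m(0, 3)) + N(5)*119 = 15 + (√(3 + 5) - 1*5)*119 = 15 + (√8 - 5)*119 = 15 + (2*√2 - 5)*119 = 15 + (-5 + 2*√2)*119 = 15 + (-595 + 238*√2) = -580 + 238*√2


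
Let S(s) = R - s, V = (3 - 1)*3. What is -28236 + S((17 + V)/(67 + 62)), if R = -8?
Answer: -3643499/129 ≈ -28244.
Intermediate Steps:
V = 6 (V = 2*3 = 6)
S(s) = -8 - s
-28236 + S((17 + V)/(67 + 62)) = -28236 + (-8 - (17 + 6)/(67 + 62)) = -28236 + (-8 - 23/129) = -28236 - 1055/129 = -3643499/129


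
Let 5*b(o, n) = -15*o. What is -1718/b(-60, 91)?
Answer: -859/90 ≈ -9.5444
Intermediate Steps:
b(o, n) = -3*o (b(o, n) = (-15*o)/5 = -3*o)
-1718/b(-60, 91) = -1718/((-3*(-60))) = -1718/180 = -1718*1/180 = -859/90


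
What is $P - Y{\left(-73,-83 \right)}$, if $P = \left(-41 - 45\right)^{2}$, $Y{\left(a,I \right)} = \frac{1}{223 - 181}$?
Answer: $\frac{310631}{42} \approx 7396.0$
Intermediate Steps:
$Y{\left(a,I \right)} = \frac{1}{42}$
$P = 7396$ ($P = \left(-86\right)^{2} = 7396$)
$P - Y{\left(-73,-83 \right)} = 7396 - \frac{1}{42} = \frac{310631}{42}$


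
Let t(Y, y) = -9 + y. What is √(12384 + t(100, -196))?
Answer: √12179 ≈ 110.36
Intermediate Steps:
√(12384 + t(100, -196)) = √(12384 + (-9 - 196)) = √(12384 - 205) = √12179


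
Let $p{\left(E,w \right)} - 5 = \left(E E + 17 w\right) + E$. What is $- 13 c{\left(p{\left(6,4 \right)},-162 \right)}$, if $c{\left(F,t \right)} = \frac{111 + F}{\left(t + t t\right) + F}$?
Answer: $- \frac{2938}{26197} \approx -0.11215$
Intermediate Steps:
$p{\left(E,w \right)} = 5 + E + E^{2} + 17 w$ ($p{\left(E,w \right)} = 5 + \left(\left(E E + 17 w\right) + E\right) = 5 + \left(\left(E^{2} + 17 w\right) + E\right) = 5 + \left(E + E^{2} + 17 w\right) = 5 + E + E^{2} + 17 w$)
$c{\left(F,t \right)} = \frac{111 + F}{F + t + t^{2}}$ ($c{\left(F,t \right)} = \frac{111 + F}{\left(t + t^{2}\right) + F} = \frac{111 + F}{F + t + t^{2}}$)
$- 13 c{\left(p{\left(6,4 \right)},-162 \right)} = - 13 \frac{111 + \left(5 + 6 + 6^{2} + 17 \cdot 4\right)}{\left(5 + 6 + 6^{2} + 17 \cdot 4\right) - 162 + \left(-162\right)^{2}} = - 13 \frac{111 + \left(5 + 6 + 36 + 68\right)}{\left(5 + 6 + 36 + 68\right) - 162 + 26244} = - 13 \frac{111 + 115}{115 - 162 + 26244} = - 13 \cdot \frac{1}{26197} \cdot 226 = \left(-13\right) \frac{226}{26197} = - \frac{2938}{26197}$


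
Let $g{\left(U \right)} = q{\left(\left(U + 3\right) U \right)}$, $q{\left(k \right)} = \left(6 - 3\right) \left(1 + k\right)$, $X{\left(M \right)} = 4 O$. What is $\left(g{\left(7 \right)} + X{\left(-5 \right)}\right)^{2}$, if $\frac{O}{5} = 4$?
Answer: $85849$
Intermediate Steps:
$O = 20$ ($O = 5 \cdot 4 = 20$)
$X{\left(M \right)} = 80$ ($X{\left(M \right)} = 4 \cdot 20 = 80$)
$q{\left(k \right)} = 3 + 3 k$ ($q{\left(k \right)} = 3 \left(1 + k\right) = 3 + 3 k$)
$g{\left(U \right)} = 3 + 3 U \left(3 + U\right)$ ($g{\left(U \right)} = 3 + 3 \left(U + 3\right) U = 3 + 3 \left(3 + U\right) U = 3 + 3 U \left(3 + U\right)$)
$\left(g{\left(7 \right)} + X{\left(-5 \right)}\right)^{2} = \left(\left(3 + 3 \cdot 7 \left(3 + 7\right)\right) + 80\right)^{2} = \left(\left(3 + 3 \cdot 7 \cdot 10\right) + 80\right)^{2} = \left(\left(3 + 210\right) + 80\right)^{2} = \left(213 + 80\right)^{2} = 293^{2} = 85849$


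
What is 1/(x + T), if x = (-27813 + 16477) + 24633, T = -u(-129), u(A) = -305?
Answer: 1/13602 ≈ 7.3519e-5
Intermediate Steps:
T = 305 (T = -1*(-305) = 305)
x = 13297 (x = -11336 + 24633 = 13297)
1/(x + T) = 1/(13297 + 305) = 1/13602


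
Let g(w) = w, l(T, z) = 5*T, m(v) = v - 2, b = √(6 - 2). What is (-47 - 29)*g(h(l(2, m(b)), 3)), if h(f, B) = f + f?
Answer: -1520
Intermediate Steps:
b = 2 (b = √4 = 2)
m(v) = -2 + v
h(f, B) = 2*f
(-47 - 29)*g(h(l(2, m(b)), 3)) = (-47 - 29)*(2*(5*2)) = -152*10 = -76*20 = -1520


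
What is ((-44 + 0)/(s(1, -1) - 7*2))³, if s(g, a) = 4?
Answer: 10648/125 ≈ 85.184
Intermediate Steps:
((-44 + 0)/(s(1, -1) - 7*2))³ = ((-44 + 0)/(4 - 7*2))³ = (-44/(4 - 14))³ = (-44/(-10))³ = (-44*(-⅒))³ = (22/5)³ = 10648/125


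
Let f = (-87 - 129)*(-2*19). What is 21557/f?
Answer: 21557/8208 ≈ 2.6263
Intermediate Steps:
f = 8208 (f = -216*(-38) = 8208)
21557/f = 21557/8208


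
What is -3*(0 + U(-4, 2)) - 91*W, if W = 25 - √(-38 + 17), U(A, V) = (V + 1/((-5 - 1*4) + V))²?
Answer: -111982/49 + 91*I*√21 ≈ -2285.3 + 417.01*I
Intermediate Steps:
U(A, V) = (V + 1/(-9 + V))² (U(A, V) = (V + 1/((-5 - 4) + V))² = (V + 1/(-9 + V))²)
W = 25 - I*√21 (W = 25 - √(-21) = 25 - I*√21 ≈ 25.0 - 4.5826*I)
-3*(0 + U(-4, 2)) - 91*W = -3*(0 + (1 + 2² - 9*2)²/(-9 + 2)²) - 91*(25 - I*√21) = -3*(0 + (1 + 4 - 18)²/(-7)²) + (-2275 + 91*I*√21) = -3*(0 + (1/49)*(-13)²) + (-2275 + 91*I*√21) = -3*(0 + (1/49)*169) + (-2275 + 91*I*√21) = -3*(0 + 169/49) + (-2275 + 91*I*√21) = -3*169/49 + (-2275 + 91*I*√21) = -507/49 + (-2275 + 91*I*√21) = -111982/49 + 91*I*√21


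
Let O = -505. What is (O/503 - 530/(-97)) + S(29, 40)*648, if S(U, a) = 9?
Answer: 284766717/48791 ≈ 5836.5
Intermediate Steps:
(O/503 - 530/(-97)) + S(29, 40)*648 = (-505/503 - 530/(-97)) + 9*648 = (-505*1/503 - 530*(-1/97)) + 5832 = (-505/503 + 530/97) + 5832 = 217605/48791 + 5832 = 284766717/48791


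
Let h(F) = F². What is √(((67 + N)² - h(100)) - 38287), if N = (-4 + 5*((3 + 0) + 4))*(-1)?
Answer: 7*I*√959 ≈ 216.77*I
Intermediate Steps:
N = -31 (N = (-4 + 5*(3 + 4))*(-1) = (-4 + 5*7)*(-1) = (-4 + 35)*(-1) = 31*(-1) = -31)
√(((67 + N)² - h(100)) - 38287) = √(((67 - 31)² - 1*100²) - 38287) = √((36² - 1*10000) - 38287) = √((1296 - 10000) - 38287) = √(-8704 - 38287) = √(-46991) = 7*I*√959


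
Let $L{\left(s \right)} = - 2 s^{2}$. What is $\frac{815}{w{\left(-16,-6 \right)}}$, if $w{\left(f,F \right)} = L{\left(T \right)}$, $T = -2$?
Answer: $- \frac{815}{8} \approx -101.88$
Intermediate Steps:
$w{\left(f,F \right)} = -8$ ($w{\left(f,F \right)} = - 2 \left(-2\right)^{2} = \left(-2\right) 4 = -8$)
$\frac{815}{w{\left(-16,-6 \right)}} = \frac{815}{-8} = 815 \left(- \frac{1}{8}\right) = - \frac{815}{8}$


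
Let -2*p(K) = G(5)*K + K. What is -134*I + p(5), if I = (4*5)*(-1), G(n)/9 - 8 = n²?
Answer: 1935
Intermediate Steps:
G(n) = 72 + 9*n²
I = -20 (I = 20*(-1) = -20)
p(K) = -149*K (p(K) = -((72 + 9*5²)*K + K)/2 = -((72 + 9*25)*K + K)/2 = -((72 + 225)*K + K)/2 = -(297*K + K)/2 = -149*K)
-134*I + p(5) = -134*(-20) - 149*5 = 2680 - 745 = 1935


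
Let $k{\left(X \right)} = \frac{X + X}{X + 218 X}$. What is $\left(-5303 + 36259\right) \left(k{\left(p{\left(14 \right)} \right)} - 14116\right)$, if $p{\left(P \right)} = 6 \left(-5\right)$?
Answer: $- \frac{95697440312}{219} \approx -4.3697 \cdot 10^{8}$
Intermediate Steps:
$p{\left(P \right)} = -30$
$k{\left(X \right)} = \frac{2}{219}$ ($k{\left(X \right)} = \frac{2 X}{219 X} = 2 X \frac{1}{219 X} = \frac{2}{219}$)
$\left(-5303 + 36259\right) \left(k{\left(p{\left(14 \right)} \right)} - 14116\right) = \left(-5303 + 36259\right) \left(\frac{2}{219} - 14116\right) = 30956 \left(\frac{2}{219} + \left(-24514 + 10398\right)\right) = 30956 \left(\frac{2}{219} - 14116\right) = 30956 \left(- \frac{3091402}{219}\right) = - \frac{95697440312}{219}$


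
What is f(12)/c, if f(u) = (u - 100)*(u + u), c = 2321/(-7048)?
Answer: 1353216/211 ≈ 6413.3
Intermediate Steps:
c = -2321/7048 (c = 2321*(-1/7048) = -2321/7048 ≈ -0.32931)
f(u) = 2*u*(-100 + u) (f(u) = (-100 + u)*(2*u) = 2*u*(-100 + u))
f(12)/c = (2*12*(-100 + 12))/(-2321/7048) = (2*12*(-88))*(-7048/2321) = -2112*(-7048/2321) = 1353216/211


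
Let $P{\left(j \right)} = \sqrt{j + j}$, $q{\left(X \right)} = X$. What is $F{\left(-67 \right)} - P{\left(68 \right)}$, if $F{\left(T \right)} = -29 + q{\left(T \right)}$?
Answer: $-96 - 2 \sqrt{34} \approx -107.66$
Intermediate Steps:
$P{\left(j \right)} = \sqrt{2} \sqrt{j}$ ($P{\left(j \right)} = \sqrt{2 j} = \sqrt{2} \sqrt{j}$)
$F{\left(T \right)} = -29 + T$
$F{\left(-67 \right)} - P{\left(68 \right)} = \left(-29 - 67\right) - \sqrt{2} \sqrt{68} = -96 - \sqrt{2} \cdot 2 \sqrt{17} = -96 - 2 \sqrt{34}$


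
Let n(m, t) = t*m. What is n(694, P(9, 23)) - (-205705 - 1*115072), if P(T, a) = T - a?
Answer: 311061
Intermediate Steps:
n(m, t) = m*t
n(694, P(9, 23)) - (-205705 - 1*115072) = 694*(9 - 1*23) - (-205705 - 1*115072) = 694*(9 - 23) - (-205705 - 115072) = 694*(-14) - 1*(-320777) = -9716 + 320777 = 311061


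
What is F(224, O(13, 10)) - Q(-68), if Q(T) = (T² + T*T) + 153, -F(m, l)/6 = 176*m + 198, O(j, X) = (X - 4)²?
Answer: -247133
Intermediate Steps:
O(j, X) = (-4 + X)²
F(m, l) = -1188 - 1056*m (F(m, l) = -6*(176*m + 198) = -6*(198 + 176*m) = -1188 - 1056*m)
Q(T) = 153 + 2*T² (Q(T) = (T² + T²) + 153 = 2*T² + 153 = 153 + 2*T²)
F(224, O(13, 10)) - Q(-68) = (-1188 - 1056*224) - (153 + 2*(-68)²) = (-1188 - 236544) - (153 + 2*4624) = -237732 - (153 + 9248) = -237732 - 1*9401 = -237732 - 9401 = -247133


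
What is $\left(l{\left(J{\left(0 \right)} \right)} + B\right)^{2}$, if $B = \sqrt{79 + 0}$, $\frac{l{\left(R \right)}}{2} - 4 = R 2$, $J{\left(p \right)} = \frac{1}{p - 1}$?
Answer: $\left(4 + \sqrt{79}\right)^{2} \approx 166.11$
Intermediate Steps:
$J{\left(p \right)} = \frac{1}{-1 + p}$
$l{\left(R \right)} = 8 + 4 R$ ($l{\left(R \right)} = 8 + 2 R 2 = 8 + 2 \cdot 2 R = 8 + 4 R$)
$B = \sqrt{79} \approx 8.8882$
$\left(l{\left(J{\left(0 \right)} \right)} + B\right)^{2} = \left(\left(8 + \frac{4}{-1 + 0}\right) + \sqrt{79}\right)^{2} = \left(\left(8 + \frac{4}{-1}\right) + \sqrt{79}\right)^{2} = \left(\left(8 + 4 \left(-1\right)\right) + \sqrt{79}\right)^{2} = \left(\left(8 - 4\right) + \sqrt{79}\right)^{2} = \left(4 + \sqrt{79}\right)^{2}$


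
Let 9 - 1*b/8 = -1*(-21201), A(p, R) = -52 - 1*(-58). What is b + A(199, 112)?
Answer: -169530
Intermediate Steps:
A(p, R) = 6 (A(p, R) = -52 + 58 = 6)
b = -169536 (b = 72 - (-8)*(-21201) = 72 - 8*21201 = 72 - 169608 = -169536)
b + A(199, 112) = -169536 + 6 = -169530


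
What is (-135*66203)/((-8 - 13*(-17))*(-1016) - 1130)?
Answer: 8937405/217538 ≈ 41.084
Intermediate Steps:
(-135*66203)/((-8 - 13*(-17))*(-1016) - 1130) = -8937405/((-8 + 221)*(-1016) - 1130) = -8937405/(213*(-1016) - 1130) = -8937405/(-216408 - 1130) = -8937405/(-217538) = -8937405*(-1/217538) = 8937405/217538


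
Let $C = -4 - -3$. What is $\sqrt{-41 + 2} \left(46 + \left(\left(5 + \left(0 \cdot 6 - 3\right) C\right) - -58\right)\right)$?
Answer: $112 i \sqrt{39} \approx 699.44 i$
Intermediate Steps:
$C = -1$ ($C = -4 + 3 = -1$)
$\sqrt{-41 + 2} \left(46 + \left(\left(5 + \left(0 \cdot 6 - 3\right) C\right) - -58\right)\right) = \sqrt{-41 + 2} \left(46 + \left(\left(5 + \left(0 \cdot 6 - 3\right) \left(-1\right)\right) - -58\right)\right) = \sqrt{-39} \left(46 + \left(\left(5 + \left(0 - 3\right) \left(-1\right)\right) + 58\right)\right) = i \sqrt{39} \left(46 + \left(\left(5 - -3\right) + 58\right)\right) = i \sqrt{39} \left(46 + \left(\left(5 + 3\right) + 58\right)\right) = i \sqrt{39} \left(46 + \left(8 + 58\right)\right) = i \sqrt{39} \left(46 + 66\right) = i \sqrt{39} \cdot 112 = 112 i \sqrt{39}$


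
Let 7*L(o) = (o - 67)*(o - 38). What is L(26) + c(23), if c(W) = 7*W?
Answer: 1619/7 ≈ 231.29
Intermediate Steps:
L(o) = (-67 + o)*(-38 + o)/7 (L(o) = ((o - 67)*(o - 38))/7 = ((-67 + o)*(-38 + o))/7 = (-67 + o)*(-38 + o)/7)
L(26) + c(23) = (2546/7 - 15*26 + (⅐)*26²) + 7*23 = (2546/7 - 390 + (⅐)*676) + 161 = (2546/7 - 390 + 676/7) + 161 = 492/7 + 161 = 1619/7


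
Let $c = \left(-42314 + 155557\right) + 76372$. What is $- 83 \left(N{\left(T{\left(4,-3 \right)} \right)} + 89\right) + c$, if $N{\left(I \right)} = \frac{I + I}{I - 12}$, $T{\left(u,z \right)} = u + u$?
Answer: $182560$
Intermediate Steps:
$T{\left(u,z \right)} = 2 u$
$N{\left(I \right)} = \frac{2 I}{-12 + I}$
$c = 189615$ ($c = 113243 + 76372 = 189615$)
$- 83 \left(N{\left(T{\left(4,-3 \right)} \right)} + 89\right) + c = - 83 \left(\frac{2 \cdot 2 \cdot 4}{-12 + 2 \cdot 4} + 89\right) + 189615 = - 83 \left(2 \cdot 8 \frac{1}{-12 + 8} + 89\right) + 189615 = - 83 \left(2 \cdot 8 \frac{1}{-4} + 89\right) + 189615 = - 83 \left(2 \cdot 8 \left(- \frac{1}{4}\right) + 89\right) + 189615 = - 83 \left(-4 + 89\right) + 189615 = \left(-83\right) 85 + 189615 = -7055 + 189615 = 182560$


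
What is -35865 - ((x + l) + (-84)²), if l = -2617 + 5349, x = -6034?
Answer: -39619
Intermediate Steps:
l = 2732
-35865 - ((x + l) + (-84)²) = -35865 - ((-6034 + 2732) + (-84)²) = -35865 - (-3302 + 7056) = -35865 - 1*3754 = -35865 - 3754 = -39619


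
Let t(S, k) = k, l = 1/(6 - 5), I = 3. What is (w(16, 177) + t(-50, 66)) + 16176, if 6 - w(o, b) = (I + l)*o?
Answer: 16184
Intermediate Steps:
l = 1 (l = 1/1 = 1)
w(o, b) = 6 - 4*o (w(o, b) = 6 - (3 + 1)*o = 6 - 4*o)
(w(16, 177) + t(-50, 66)) + 16176 = ((6 - 4*16) + 66) + 16176 = ((6 - 64) + 66) + 16176 = (-58 + 66) + 16176 = 8 + 16176 = 16184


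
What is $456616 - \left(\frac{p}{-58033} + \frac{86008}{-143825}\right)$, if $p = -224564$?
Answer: $\frac{3811162075259564}{8346596225} \approx 4.5661 \cdot 10^{5}$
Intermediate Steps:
$456616 - \left(\frac{p}{-58033} + \frac{86008}{-143825}\right) = 456616 - \left(- \frac{224564}{-58033} + \frac{86008}{-143825}\right) = 456616 - \left(\left(-224564\right) \left(- \frac{1}{58033}\right) + 86008 \left(- \frac{1}{143825}\right)\right) = 456616 - \left(\frac{224564}{58033} - \frac{86008}{143825}\right) = 456616 - \frac{27306615036}{8346596225} = \frac{3811162075259564}{8346596225}$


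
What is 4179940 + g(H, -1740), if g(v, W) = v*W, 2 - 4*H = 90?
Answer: 4218220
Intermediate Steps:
H = -22 (H = ½ - ¼*90 = ½ - 45/2 = -22)
g(v, W) = W*v
4179940 + g(H, -1740) = 4179940 - 1740*(-22) = 4179940 + 38280 = 4218220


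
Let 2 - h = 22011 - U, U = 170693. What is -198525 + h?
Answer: -49841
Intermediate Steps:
h = 148684 (h = 2 - (22011 - 1*170693) = 2 - (22011 - 170693) = 2 - 1*(-148682) = 2 + 148682 = 148684)
-198525 + h = -198525 + 148684 = -49841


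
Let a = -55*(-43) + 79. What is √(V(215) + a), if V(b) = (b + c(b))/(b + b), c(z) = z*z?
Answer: 2*√638 ≈ 50.517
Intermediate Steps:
a = 2444 (a = 2365 + 79 = 2444)
c(z) = z²
V(b) = (b + b²)/(2*b) (V(b) = (b + b²)/(b + b) = (b + b²)/((2*b)) = (b + b²)*(1/(2*b)) = (b + b²)/(2*b))
√(V(215) + a) = √((½ + (½)*215) + 2444) = √((½ + 215/2) + 2444) = √(108 + 2444) = √2552 = 2*√638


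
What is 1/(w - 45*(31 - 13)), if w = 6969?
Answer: 1/6159 ≈ 0.00016236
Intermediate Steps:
1/(w - 45*(31 - 13)) = 1/(6969 - 45*(31 - 13)) = 1/(6969 - 45*18) = 1/(6969 - 810) = 1/6159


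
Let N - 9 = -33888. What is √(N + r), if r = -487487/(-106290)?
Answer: I*√42522039905630/35430 ≈ 184.05*I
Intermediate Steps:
N = -33879 (N = 9 - 33888 = -33879)
r = 487487/106290 (r = -487487*(-1/106290) = 487487/106290 ≈ 4.5864)
√(N + r) = √(-33879 + 487487/106290) = √(-3600511423/106290) = I*√42522039905630/35430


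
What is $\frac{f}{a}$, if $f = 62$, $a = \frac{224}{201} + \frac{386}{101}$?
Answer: $\frac{629331}{50105} \approx 12.56$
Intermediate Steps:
$a = \frac{100210}{20301}$ ($a = 224 \cdot \frac{1}{201} + 386 \cdot \frac{1}{101} = \frac{224}{201} + \frac{386}{101} = \frac{100210}{20301} \approx 4.9362$)
$\frac{f}{a} = \frac{62}{\frac{100210}{20301}} = 62 \cdot \frac{20301}{100210} = \frac{629331}{50105}$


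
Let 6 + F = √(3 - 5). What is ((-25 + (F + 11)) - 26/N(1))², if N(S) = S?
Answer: (46 - I*√2)² ≈ 2114.0 - 130.11*I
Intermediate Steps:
F = -6 + I*√2 (F = -6 + √(3 - 5) = -6 + √(-2) = -6 + I*√2 ≈ -6.0 + 1.4142*I)
((-25 + (F + 11)) - 26/N(1))² = ((-25 + ((-6 + I*√2) + 11)) - 26/1)² = ((-25 + (5 + I*√2)) - 26*1)² = ((-20 + I*√2) - 26)² = (-46 + I*√2)²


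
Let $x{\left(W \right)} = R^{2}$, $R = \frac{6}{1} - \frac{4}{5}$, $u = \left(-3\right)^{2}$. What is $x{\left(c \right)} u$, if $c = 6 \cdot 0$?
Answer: $\frac{6084}{25} \approx 243.36$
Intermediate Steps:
$u = 9$
$R = \frac{26}{5}$ ($R = 6 \cdot 1 - \frac{4}{5} = 6 - \frac{4}{5} = \frac{26}{5} \approx 5.2$)
$c = 0$
$x{\left(W \right)} = \frac{676}{25}$ ($x{\left(W \right)} = \left(\frac{26}{5}\right)^{2} = \frac{676}{25}$)
$x{\left(c \right)} u = \frac{676}{25} \cdot 9 = \frac{6084}{25}$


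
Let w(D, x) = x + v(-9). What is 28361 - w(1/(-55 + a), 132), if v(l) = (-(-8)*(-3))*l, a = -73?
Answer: 28013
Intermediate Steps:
v(l) = -24*l (v(l) = (-2*12)*l = -24*l)
w(D, x) = 216 + x (w(D, x) = x - 24*(-9) = x + 216 = 216 + x)
28361 - w(1/(-55 + a), 132) = 28361 - (216 + 132) = 28361 - 1*348 = 28361 - 348 = 28013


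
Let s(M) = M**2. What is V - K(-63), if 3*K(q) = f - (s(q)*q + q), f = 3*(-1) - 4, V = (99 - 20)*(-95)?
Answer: -272618/3 ≈ -90873.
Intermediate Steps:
V = -7505 (V = 79*(-95) = -7505)
f = -7 (f = -3 - 4 = -7)
K(q) = -7/3 - q/3 - q**3/3 (K(q) = (-7 - (q**2*q + q))/3 = (-7 - (q**3 + q))/3 = (-7 - (q + q**3))/3 = (-7 + (-q - q**3))/3 = (-7 - q - q**3)/3 = -7/3 - q/3 - q**3/3)
V - K(-63) = -7505 - (-7/3 - 1/3*(-63) - 1/3*(-63)**3) = -7505 - (-7/3 + 21 - 1/3*(-250047)) = -7505 - (-7/3 + 21 + 83349) = -7505 - 1*250103/3 = -7505 - 250103/3 = -272618/3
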